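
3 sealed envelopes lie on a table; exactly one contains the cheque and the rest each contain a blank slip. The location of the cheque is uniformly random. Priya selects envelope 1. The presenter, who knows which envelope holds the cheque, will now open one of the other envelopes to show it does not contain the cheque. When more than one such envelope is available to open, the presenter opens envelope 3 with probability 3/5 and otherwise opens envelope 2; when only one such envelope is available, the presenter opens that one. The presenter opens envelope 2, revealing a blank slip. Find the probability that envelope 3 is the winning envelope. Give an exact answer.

Consider each possible location of the cheque in turn.
If it is in envelope 1 (prior 1/3): envelope 3 is available but not opened, probability 2/5; weight (1/3)·(2/5) = 2/15.
If it is in envelope 2 (prior 1/3): the presenter opened envelope 2, so this case is ruled out; weight (1/3)·0 = 0.
If it is in envelope 3 (prior 1/3): only envelope 2 is available, probability 1; weight (1/3)·1 = 1/3.
The weights sum to 7/15.
So P(the cheque in envelope 3 | the presenter opened envelope 2) = (1/3) / (7/15) = 5/7.

5/7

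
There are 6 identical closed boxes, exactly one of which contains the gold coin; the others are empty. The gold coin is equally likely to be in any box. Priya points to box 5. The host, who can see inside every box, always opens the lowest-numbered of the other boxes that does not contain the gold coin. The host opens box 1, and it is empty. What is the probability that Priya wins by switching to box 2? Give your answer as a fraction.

1/5

Consider each possible location of the gold coin in turn.
If it is in box 1 (prior 1/6): the host opened box 1, so this case is ruled out; weight (1/6)·0 = 0.
If it is in any of boxes 2, 3, 4, 5, and 6 (prior 1/6 each): box 1 is the lowest-numbered option available, probability 1; weight (1/6)·1 = 1/6 each.
The weights sum to 5/6.
So P(the gold coin in box 2 | the host opened box 1) = (1/6) / (5/6) = 1/5.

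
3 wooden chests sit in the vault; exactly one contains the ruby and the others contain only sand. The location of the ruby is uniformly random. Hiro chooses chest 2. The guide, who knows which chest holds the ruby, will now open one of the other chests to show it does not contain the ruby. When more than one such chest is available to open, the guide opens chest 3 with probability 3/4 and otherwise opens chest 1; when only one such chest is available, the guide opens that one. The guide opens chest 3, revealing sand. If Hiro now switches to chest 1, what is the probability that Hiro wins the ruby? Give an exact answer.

4/7

Consider each possible location of the ruby in turn.
If it is in chest 1 (prior 1/3): only chest 3 is available, probability 1; weight (1/3)·1 = 1/3.
If it is in chest 2 (prior 1/3): chest 3 is available, opened with probability 3/4; weight (1/3)·(3/4) = 1/4.
If it is in chest 3 (prior 1/3): the guide opened chest 3, so this case is ruled out; weight (1/3)·0 = 0.
The weights sum to 7/12.
So P(the ruby in chest 1 | the guide opened chest 3) = (1/3) / (7/12) = 4/7.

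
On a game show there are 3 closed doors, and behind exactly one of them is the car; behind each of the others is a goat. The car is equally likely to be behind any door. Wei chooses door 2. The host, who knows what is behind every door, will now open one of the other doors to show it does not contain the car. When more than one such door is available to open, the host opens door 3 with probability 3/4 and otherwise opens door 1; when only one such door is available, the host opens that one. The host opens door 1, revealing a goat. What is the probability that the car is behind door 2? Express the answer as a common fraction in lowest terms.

Condition on the true location of the car.
If it is behind door 1 (prior 1/3): the host opened door 1, so this case is ruled out; weight (1/3)·0 = 0.
If it is behind door 2 (prior 1/3): door 3 is available but not opened, probability 1/4; weight (1/3)·(1/4) = 1/12.
If it is behind door 3 (prior 1/3): only door 1 is available, probability 1; weight (1/3)·1 = 1/3.
The weights sum to 5/12.
So P(the car behind door 2 | the host opened door 1) = (1/12) / (5/12) = 1/5.

1/5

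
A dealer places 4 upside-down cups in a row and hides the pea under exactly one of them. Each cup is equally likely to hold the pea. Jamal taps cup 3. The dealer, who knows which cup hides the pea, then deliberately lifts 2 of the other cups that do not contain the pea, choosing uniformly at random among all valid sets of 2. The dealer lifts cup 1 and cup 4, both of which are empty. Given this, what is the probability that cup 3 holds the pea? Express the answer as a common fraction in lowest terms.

Consider each possible location of the pea in turn.
If it is under either of cups 1 and 4 (prior 1/4 each): that cup was opened and seen not to hold the prize — ruled out; weight (1/4)·0 = 0 each.
If it is under cup 2 (prior 1/4): the dealer has no choice, probability 1; weight (1/4)·1 = 1/4.
If it is under cup 3 (prior 1/4): the dealer has 3 equally likely choices, so probability 1/3; weight (1/4)·(1/3) = 1/12.
The weights sum to 1/3.
So P(the pea under cup 3 | the dealer opened cup 1 and cup 4) = (1/12) / (1/3) = 1/4.

1/4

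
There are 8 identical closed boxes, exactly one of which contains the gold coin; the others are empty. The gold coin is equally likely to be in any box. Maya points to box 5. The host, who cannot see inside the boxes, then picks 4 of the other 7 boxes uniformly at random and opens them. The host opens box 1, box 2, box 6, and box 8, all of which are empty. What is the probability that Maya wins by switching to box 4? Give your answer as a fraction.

1/4

Because the host chose which boxes to open without knowing where the gold coin is, the choice is independent of the prize location. Learning that none of the 4 opened boxes holds the gold coin simply rules out those 4 locations and leaves the remaining 4 boxes still equally likely by symmetry.
So P(the gold coin in box 4) = 1/4.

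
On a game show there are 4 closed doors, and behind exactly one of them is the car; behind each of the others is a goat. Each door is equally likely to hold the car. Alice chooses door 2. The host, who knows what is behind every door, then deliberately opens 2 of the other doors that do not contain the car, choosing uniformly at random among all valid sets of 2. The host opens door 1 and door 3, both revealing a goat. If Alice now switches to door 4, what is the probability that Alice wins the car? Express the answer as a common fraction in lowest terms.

3/4

Apply Bayes' rule, conditioning on where the car actually is.
If it is behind either of doors 1 and 3 (prior 1/4 each): that door was opened and seen not to hold the prize — ruled out; weight (1/4)·0 = 0 each.
If it is behind door 2 (prior 1/4): the host has 3 equally likely choices, so probability 1/3; weight (1/4)·(1/3) = 1/12.
If it is behind door 4 (prior 1/4): the host has no choice, probability 1; weight (1/4)·1 = 1/4.
The weights sum to 1/3.
So P(the car behind door 4 | the host opened door 1 and door 3) = (1/4) / (1/3) = 3/4.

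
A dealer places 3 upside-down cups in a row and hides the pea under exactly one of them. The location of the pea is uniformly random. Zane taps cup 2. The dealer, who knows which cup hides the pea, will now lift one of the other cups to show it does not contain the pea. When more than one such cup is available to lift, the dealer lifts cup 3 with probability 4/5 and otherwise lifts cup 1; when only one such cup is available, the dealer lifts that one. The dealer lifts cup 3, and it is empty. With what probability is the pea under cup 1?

Condition on the true location of the pea.
If it is under cup 1 (prior 1/3): only cup 3 is available, probability 1; weight (1/3)·1 = 1/3.
If it is under cup 2 (prior 1/3): cup 3 is available, opened with probability 4/5; weight (1/3)·(4/5) = 4/15.
If it is under cup 3 (prior 1/3): the dealer opened cup 3, so this case is ruled out; weight (1/3)·0 = 0.
The weights sum to 3/5.
So P(the pea under cup 1 | the dealer opened cup 3) = (1/3) / (3/5) = 5/9.

5/9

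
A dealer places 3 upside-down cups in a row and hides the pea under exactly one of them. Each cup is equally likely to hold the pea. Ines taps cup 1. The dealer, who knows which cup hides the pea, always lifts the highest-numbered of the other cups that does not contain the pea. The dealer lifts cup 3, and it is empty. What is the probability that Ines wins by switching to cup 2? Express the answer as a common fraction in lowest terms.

Apply Bayes' rule, conditioning on where the pea actually is.
If it is under either of cups 1 and 2 (prior 1/3 each): cup 3 is the highest-numbered option available, probability 1; weight (1/3)·1 = 1/3 each.
If it is under cup 3 (prior 1/3): the dealer opened cup 3, so this case is ruled out; weight (1/3)·0 = 0.
The weights sum to 2/3.
So P(the pea under cup 2 | the dealer opened cup 3) = (1/3) / (2/3) = 1/2.

1/2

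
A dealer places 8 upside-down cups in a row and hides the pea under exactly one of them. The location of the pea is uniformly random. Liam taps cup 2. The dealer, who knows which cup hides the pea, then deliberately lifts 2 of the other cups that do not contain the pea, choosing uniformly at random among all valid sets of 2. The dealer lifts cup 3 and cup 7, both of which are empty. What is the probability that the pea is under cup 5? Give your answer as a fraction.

Condition on the true location of the pea.
If it is under any of cups 1, 4, 5, 6, and 8 (prior 1/8 each): the dealer has 15 equally likely choices, so probability 1/15; weight (1/8)·(1/15) = 1/120 each.
If it is under cup 2 (prior 1/8): the dealer has 21 equally likely choices, so probability 1/21; weight (1/8)·(1/21) = 1/168.
If it is under either of cups 3 and 7 (prior 1/8 each): that cup was opened and seen not to hold the prize — ruled out; weight (1/8)·0 = 0 each.
The weights sum to 1/21.
So P(the pea under cup 5 | the dealer opened cup 3 and cup 7) = (1/120) / (1/21) = 7/40.

7/40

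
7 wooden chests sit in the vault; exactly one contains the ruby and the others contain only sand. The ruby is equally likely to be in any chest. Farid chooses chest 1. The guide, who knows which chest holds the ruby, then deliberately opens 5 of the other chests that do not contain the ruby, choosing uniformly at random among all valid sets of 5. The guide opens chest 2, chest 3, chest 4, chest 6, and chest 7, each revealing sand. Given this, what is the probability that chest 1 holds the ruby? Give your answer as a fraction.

Apply Bayes' rule, conditioning on where the ruby actually is.
If it is in chest 1 (prior 1/7): the guide has 6 equally likely choices, so probability 1/6; weight (1/7)·(1/6) = 1/42.
If it is in any of chests 2, 3, 4, 6, and 7 (prior 1/7 each): that chest was opened and seen not to hold the prize — ruled out; weight (1/7)·0 = 0 each.
If it is in chest 5 (prior 1/7): the guide has no choice, probability 1; weight (1/7)·1 = 1/7.
The weights sum to 1/6.
So P(the ruby in chest 1 | the guide opened chest 2, chest 3, chest 4, chest 6, and chest 7) = (1/42) / (1/6) = 1/7.

1/7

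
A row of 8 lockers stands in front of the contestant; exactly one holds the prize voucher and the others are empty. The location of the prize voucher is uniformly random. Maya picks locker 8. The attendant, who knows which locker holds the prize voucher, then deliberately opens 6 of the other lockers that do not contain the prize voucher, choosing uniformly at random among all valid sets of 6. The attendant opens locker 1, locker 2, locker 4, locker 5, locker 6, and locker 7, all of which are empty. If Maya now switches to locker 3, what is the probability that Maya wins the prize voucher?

Apply Bayes' rule, conditioning on where the prize voucher actually is.
If it is in any of lockers 1, 2, 4, 5, 6, and 7 (prior 1/8 each): that locker was opened and seen not to hold the prize — ruled out; weight (1/8)·0 = 0 each.
If it is in locker 3 (prior 1/8): the attendant has no choice, probability 1; weight (1/8)·1 = 1/8.
If it is in locker 8 (prior 1/8): the attendant has 7 equally likely choices, so probability 1/7; weight (1/8)·(1/7) = 1/56.
The weights sum to 1/7.
So P(the prize voucher in locker 3 | the attendant opened locker 1, locker 2, locker 4, locker 5, locker 6, and locker 7) = (1/8) / (1/7) = 7/8.

7/8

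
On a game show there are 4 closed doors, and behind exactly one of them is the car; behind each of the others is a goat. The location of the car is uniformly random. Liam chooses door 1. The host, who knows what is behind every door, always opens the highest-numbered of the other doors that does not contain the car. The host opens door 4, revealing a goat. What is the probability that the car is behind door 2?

Consider each possible location of the car in turn.
If it is behind any of doors 1, 2, and 3 (prior 1/4 each): door 4 is the highest-numbered option available, probability 1; weight (1/4)·1 = 1/4 each.
If it is behind door 4 (prior 1/4): the host opened door 4, so this case is ruled out; weight (1/4)·0 = 0.
The weights sum to 3/4.
So P(the car behind door 2 | the host opened door 4) = (1/4) / (3/4) = 1/3.

1/3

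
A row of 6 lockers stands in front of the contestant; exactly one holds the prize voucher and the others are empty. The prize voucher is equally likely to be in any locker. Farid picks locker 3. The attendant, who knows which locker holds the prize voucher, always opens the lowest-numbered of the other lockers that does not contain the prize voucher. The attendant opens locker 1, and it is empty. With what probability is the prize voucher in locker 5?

Condition on the true location of the prize voucher.
If it is in locker 1 (prior 1/6): the attendant opened locker 1, so this case is ruled out; weight (1/6)·0 = 0.
If it is in any of lockers 2, 3, 4, 5, and 6 (prior 1/6 each): locker 1 is the lowest-numbered option available, probability 1; weight (1/6)·1 = 1/6 each.
The weights sum to 5/6.
So P(the prize voucher in locker 5 | the attendant opened locker 1) = (1/6) / (5/6) = 1/5.

1/5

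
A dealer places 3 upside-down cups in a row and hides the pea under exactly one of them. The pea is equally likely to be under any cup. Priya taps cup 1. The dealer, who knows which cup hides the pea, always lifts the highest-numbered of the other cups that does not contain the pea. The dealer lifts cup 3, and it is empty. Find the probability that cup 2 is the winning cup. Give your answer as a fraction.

1/2

Consider each possible location of the pea in turn.
If it is under either of cups 1 and 2 (prior 1/3 each): cup 3 is the highest-numbered option available, probability 1; weight (1/3)·1 = 1/3 each.
If it is under cup 3 (prior 1/3): the dealer opened cup 3, so this case is ruled out; weight (1/3)·0 = 0.
The weights sum to 2/3.
So P(the pea under cup 2 | the dealer opened cup 3) = (1/3) / (2/3) = 1/2.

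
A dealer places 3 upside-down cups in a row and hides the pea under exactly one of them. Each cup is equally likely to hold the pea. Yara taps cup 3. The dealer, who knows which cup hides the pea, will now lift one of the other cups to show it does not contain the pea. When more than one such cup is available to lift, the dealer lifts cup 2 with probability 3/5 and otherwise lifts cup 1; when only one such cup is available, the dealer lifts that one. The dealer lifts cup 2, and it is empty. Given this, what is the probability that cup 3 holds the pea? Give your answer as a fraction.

3/8

Consider each possible location of the pea in turn.
If it is under cup 1 (prior 1/3): only cup 2 is available, probability 1; weight (1/3)·1 = 1/3.
If it is under cup 2 (prior 1/3): the dealer opened cup 2, so this case is ruled out; weight (1/3)·0 = 0.
If it is under cup 3 (prior 1/3): cup 2 is available, opened with probability 3/5; weight (1/3)·(3/5) = 1/5.
The weights sum to 8/15.
So P(the pea under cup 3 | the dealer opened cup 2) = (1/5) / (8/15) = 3/8.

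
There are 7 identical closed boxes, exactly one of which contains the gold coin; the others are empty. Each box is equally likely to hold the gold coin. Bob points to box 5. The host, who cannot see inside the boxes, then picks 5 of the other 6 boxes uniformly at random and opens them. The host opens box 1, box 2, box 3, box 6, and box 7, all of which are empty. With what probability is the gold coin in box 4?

1/2

Apply Bayes' rule, conditioning on where the gold coin actually is.
If it is in any of boxes 1, 2, 3, 6, and 7 (prior 1/7 each): that box was opened and seen not to hold the prize — ruled out; weight (1/7)·0 = 0 each.
If it is in either of boxes 4 and 5 (prior 1/7 each): the host picks exactly this set with probability 1/6 regardless, and none is the prize; weight (1/7)·(1/6) = 1/42 each.
The weights sum to 1/21.
So P(the gold coin in box 4 | the host opened box 1, box 2, box 3, box 6, and box 7) = (1/42) / (1/21) = 1/2.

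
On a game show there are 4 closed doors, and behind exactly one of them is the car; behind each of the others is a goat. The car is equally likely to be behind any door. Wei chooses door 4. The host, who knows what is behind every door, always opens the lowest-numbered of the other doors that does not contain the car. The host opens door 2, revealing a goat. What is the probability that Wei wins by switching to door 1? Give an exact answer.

Consider each possible location of the car in turn.
If it is behind door 1 (prior 1/4): door 2 is the lowest-numbered option available, probability 1; weight (1/4)·1 = 1/4.
If it is behind door 2 (prior 1/4): the host opened door 2, so this case is ruled out; weight (1/4)·0 = 0.
If it is behind either of doors 3 and 4 (prior 1/4 each): the host would have opened door 1 instead, probability 0; weight (1/4)·0 = 0 each.
The weights sum to 1/4.
So P(the car behind door 1 | the host opened door 2) = (1/4) / (1/4) = 1.

1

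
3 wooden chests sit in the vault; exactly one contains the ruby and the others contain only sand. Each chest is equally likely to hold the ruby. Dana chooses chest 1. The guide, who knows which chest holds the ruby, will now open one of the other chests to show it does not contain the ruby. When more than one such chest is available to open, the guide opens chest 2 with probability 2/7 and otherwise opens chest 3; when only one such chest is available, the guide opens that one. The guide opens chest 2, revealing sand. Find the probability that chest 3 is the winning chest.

7/9

Apply Bayes' rule, conditioning on where the ruby actually is.
If it is in chest 1 (prior 1/3): chest 2 is available, opened with probability 2/7; weight (1/3)·(2/7) = 2/21.
If it is in chest 2 (prior 1/3): the guide opened chest 2, so this case is ruled out; weight (1/3)·0 = 0.
If it is in chest 3 (prior 1/3): only chest 2 is available, probability 1; weight (1/3)·1 = 1/3.
The weights sum to 3/7.
So P(the ruby in chest 3 | the guide opened chest 2) = (1/3) / (3/7) = 7/9.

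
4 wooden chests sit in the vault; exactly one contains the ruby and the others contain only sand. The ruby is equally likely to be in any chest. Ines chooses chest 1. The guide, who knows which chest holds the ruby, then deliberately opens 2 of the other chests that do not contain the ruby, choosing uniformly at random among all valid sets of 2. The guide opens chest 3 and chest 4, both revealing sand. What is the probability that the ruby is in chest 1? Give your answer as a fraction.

1/4

Consider each possible location of the ruby in turn.
If it is in chest 1 (prior 1/4): the guide has 3 equally likely choices, so probability 1/3; weight (1/4)·(1/3) = 1/12.
If it is in chest 2 (prior 1/4): the guide has no choice, probability 1; weight (1/4)·1 = 1/4.
If it is in either of chests 3 and 4 (prior 1/4 each): that chest was opened and seen not to hold the prize — ruled out; weight (1/4)·0 = 0 each.
The weights sum to 1/3.
So P(the ruby in chest 1 | the guide opened chest 3 and chest 4) = (1/12) / (1/3) = 1/4.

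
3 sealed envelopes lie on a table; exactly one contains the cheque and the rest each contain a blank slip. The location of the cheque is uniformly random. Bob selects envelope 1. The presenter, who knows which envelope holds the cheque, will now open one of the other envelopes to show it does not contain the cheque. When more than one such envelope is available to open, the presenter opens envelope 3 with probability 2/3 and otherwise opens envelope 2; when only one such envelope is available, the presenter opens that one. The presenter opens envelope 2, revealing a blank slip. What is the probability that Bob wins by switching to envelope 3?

3/4

Apply Bayes' rule, conditioning on where the cheque actually is.
If it is in envelope 1 (prior 1/3): envelope 3 is available but not opened, probability 1/3; weight (1/3)·(1/3) = 1/9.
If it is in envelope 2 (prior 1/3): the presenter opened envelope 2, so this case is ruled out; weight (1/3)·0 = 0.
If it is in envelope 3 (prior 1/3): only envelope 2 is available, probability 1; weight (1/3)·1 = 1/3.
The weights sum to 4/9.
So P(the cheque in envelope 3 | the presenter opened envelope 2) = (1/3) / (4/9) = 3/4.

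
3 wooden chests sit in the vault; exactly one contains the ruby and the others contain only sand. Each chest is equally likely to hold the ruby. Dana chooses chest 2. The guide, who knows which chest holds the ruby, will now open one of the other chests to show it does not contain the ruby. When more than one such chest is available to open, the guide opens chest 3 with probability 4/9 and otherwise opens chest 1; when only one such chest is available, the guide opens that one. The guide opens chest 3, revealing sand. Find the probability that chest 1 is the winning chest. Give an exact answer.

9/13

Consider each possible location of the ruby in turn.
If it is in chest 1 (prior 1/3): only chest 3 is available, probability 1; weight (1/3)·1 = 1/3.
If it is in chest 2 (prior 1/3): chest 3 is available, opened with probability 4/9; weight (1/3)·(4/9) = 4/27.
If it is in chest 3 (prior 1/3): the guide opened chest 3, so this case is ruled out; weight (1/3)·0 = 0.
The weights sum to 13/27.
So P(the ruby in chest 1 | the guide opened chest 3) = (1/3) / (13/27) = 9/13.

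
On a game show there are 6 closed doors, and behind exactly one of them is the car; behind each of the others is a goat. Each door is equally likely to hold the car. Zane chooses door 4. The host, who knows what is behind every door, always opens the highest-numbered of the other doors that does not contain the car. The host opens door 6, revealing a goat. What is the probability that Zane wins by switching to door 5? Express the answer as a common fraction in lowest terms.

Apply Bayes' rule, conditioning on where the car actually is.
If it is behind any of doors 1, 2, 3, 4, and 5 (prior 1/6 each): door 6 is the highest-numbered option available, probability 1; weight (1/6)·1 = 1/6 each.
If it is behind door 6 (prior 1/6): the host opened door 6, so this case is ruled out; weight (1/6)·0 = 0.
The weights sum to 5/6.
So P(the car behind door 5 | the host opened door 6) = (1/6) / (5/6) = 1/5.

1/5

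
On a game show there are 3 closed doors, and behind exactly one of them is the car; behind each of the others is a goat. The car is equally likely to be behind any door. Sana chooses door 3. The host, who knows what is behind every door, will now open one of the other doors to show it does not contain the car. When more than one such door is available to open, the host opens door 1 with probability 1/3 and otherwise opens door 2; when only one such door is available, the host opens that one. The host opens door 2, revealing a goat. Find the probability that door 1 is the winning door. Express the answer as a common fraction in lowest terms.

Apply Bayes' rule, conditioning on where the car actually is.
If it is behind door 1 (prior 1/3): only door 2 is available, probability 1; weight (1/3)·1 = 1/3.
If it is behind door 2 (prior 1/3): the host opened door 2, so this case is ruled out; weight (1/3)·0 = 0.
If it is behind door 3 (prior 1/3): door 1 is available but not opened, probability 2/3; weight (1/3)·(2/3) = 2/9.
The weights sum to 5/9.
So P(the car behind door 1 | the host opened door 2) = (1/3) / (5/9) = 3/5.

3/5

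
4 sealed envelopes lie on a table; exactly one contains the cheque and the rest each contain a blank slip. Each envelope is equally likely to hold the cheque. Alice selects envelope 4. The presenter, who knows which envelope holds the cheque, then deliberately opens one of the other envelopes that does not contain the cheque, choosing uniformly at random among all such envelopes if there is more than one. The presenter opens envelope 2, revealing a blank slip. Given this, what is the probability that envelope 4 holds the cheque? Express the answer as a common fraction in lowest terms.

Consider each possible location of the cheque in turn.
If it is in either of envelopes 1 and 3 (prior 1/4 each): the presenter has 2 equally likely choices, so probability 1/2; weight (1/4)·(1/2) = 1/8 each.
If it is in envelope 2 (prior 1/4): the presenter opened envelope 2, so this case is ruled out; weight (1/4)·0 = 0.
If it is in envelope 4 (prior 1/4): the presenter has 3 equally likely choices, so probability 1/3; weight (1/4)·(1/3) = 1/12.
The weights sum to 1/3.
So P(the cheque in envelope 4 | the presenter opened envelope 2) = (1/12) / (1/3) = 1/4.

1/4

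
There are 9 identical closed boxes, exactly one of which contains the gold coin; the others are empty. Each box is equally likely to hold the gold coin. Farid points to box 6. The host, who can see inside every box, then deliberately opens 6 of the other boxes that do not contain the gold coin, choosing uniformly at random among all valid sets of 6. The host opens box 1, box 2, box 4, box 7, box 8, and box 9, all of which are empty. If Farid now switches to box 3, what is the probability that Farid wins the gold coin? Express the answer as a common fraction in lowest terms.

Consider each possible location of the gold coin in turn.
If it is in any of boxes 1, 2, 4, 7, 8, and 9 (prior 1/9 each): that box was opened and seen not to hold the prize — ruled out; weight (1/9)·0 = 0 each.
If it is in either of boxes 3 and 5 (prior 1/9 each): the host has 7 equally likely choices, so probability 1/7; weight (1/9)·(1/7) = 1/63 each.
If it is in box 6 (prior 1/9): the host has 28 equally likely choices, so probability 1/28; weight (1/9)·(1/28) = 1/252.
The weights sum to 1/28.
So P(the gold coin in box 3 | the host opened box 1, box 2, box 4, box 7, box 8, and box 9) = (1/63) / (1/28) = 4/9.

4/9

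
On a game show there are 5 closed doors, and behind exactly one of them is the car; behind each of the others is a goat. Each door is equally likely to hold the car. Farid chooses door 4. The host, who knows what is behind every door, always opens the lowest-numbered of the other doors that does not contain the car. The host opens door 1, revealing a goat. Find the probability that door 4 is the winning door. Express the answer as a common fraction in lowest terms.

1/4

Condition on the true location of the car.
If it is behind door 1 (prior 1/5): the host opened door 1, so this case is ruled out; weight (1/5)·0 = 0.
If it is behind any of doors 2, 3, 4, and 5 (prior 1/5 each): door 1 is the lowest-numbered option available, probability 1; weight (1/5)·1 = 1/5 each.
The weights sum to 4/5.
So P(the car behind door 4 | the host opened door 1) = (1/5) / (4/5) = 1/4.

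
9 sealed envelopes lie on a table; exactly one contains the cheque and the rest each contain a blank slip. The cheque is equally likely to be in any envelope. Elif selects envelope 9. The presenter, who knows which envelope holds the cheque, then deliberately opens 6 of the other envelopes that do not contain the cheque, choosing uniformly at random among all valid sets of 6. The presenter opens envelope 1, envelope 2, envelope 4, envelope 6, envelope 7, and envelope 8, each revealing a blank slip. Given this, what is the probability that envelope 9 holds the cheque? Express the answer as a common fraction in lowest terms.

Consider each possible location of the cheque in turn.
If it is in any of envelopes 1, 2, 4, 6, 7, and 8 (prior 1/9 each): that envelope was opened and seen not to hold the prize — ruled out; weight (1/9)·0 = 0 each.
If it is in either of envelopes 3 and 5 (prior 1/9 each): the presenter has 7 equally likely choices, so probability 1/7; weight (1/9)·(1/7) = 1/63 each.
If it is in envelope 9 (prior 1/9): the presenter has 28 equally likely choices, so probability 1/28; weight (1/9)·(1/28) = 1/252.
The weights sum to 1/28.
So P(the cheque in envelope 9 | the presenter opened envelope 1, envelope 2, envelope 4, envelope 6, envelope 7, and envelope 8) = (1/252) / (1/28) = 1/9.

1/9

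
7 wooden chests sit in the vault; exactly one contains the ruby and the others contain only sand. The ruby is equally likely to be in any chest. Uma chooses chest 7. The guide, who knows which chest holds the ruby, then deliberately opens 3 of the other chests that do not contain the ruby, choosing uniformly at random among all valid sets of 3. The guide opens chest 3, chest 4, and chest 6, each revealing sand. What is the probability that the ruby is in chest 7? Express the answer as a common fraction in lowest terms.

Consider each possible location of the ruby in turn.
If it is in any of chests 1, 2, and 5 (prior 1/7 each): the guide has 10 equally likely choices, so probability 1/10; weight (1/7)·(1/10) = 1/70 each.
If it is in any of chests 3, 4, and 6 (prior 1/7 each): that chest was opened and seen not to hold the prize — ruled out; weight (1/7)·0 = 0 each.
If it is in chest 7 (prior 1/7): the guide has 20 equally likely choices, so probability 1/20; weight (1/7)·(1/20) = 1/140.
The weights sum to 1/20.
So P(the ruby in chest 7 | the guide opened chest 3, chest 4, and chest 6) = (1/140) / (1/20) = 1/7.

1/7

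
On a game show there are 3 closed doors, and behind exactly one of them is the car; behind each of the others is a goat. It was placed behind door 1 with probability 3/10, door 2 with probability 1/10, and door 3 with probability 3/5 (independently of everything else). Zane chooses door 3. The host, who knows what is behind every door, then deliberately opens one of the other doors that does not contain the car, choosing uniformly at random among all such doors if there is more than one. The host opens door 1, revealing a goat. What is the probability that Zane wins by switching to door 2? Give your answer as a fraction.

1/4

Condition on the true location of the car.
If it is behind door 1 (prior 3/10): the host opened door 1, so this case is ruled out; weight (3/10)·0 = 0.
If it is behind door 2 (prior 1/10): the host has no choice, probability 1; weight (1/10)·1 = 1/10.
If it is behind door 3 (prior 3/5): the host has 2 equally likely choices, so probability 1/2; weight (3/5)·(1/2) = 3/10.
The weights sum to 2/5.
So P(the car behind door 2 | the host opened door 1) = (1/10) / (2/5) = 1/4.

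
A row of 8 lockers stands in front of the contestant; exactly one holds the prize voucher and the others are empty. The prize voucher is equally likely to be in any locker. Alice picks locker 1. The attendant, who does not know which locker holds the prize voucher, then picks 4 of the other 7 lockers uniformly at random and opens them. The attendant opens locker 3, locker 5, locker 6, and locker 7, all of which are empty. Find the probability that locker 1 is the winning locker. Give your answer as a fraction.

1/4

Because the attendant chose which lockers to open without knowing where the prize voucher is, the choice is independent of the prize location. Learning that none of the 4 opened lockers holds the prize voucher simply rules out those 4 locations and leaves the remaining 4 lockers still equally likely by symmetry.
So P(the prize voucher in locker 1) = 1/4.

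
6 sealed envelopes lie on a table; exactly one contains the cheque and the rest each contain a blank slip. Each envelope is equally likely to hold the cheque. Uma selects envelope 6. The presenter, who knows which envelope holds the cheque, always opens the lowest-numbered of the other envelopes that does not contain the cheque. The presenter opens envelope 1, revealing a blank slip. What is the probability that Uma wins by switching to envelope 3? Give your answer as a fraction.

1/5

Condition on the true location of the cheque.
If it is in envelope 1 (prior 1/6): the presenter opened envelope 1, so this case is ruled out; weight (1/6)·0 = 0.
If it is in any of envelopes 2, 3, 4, 5, and 6 (prior 1/6 each): envelope 1 is the lowest-numbered option available, probability 1; weight (1/6)·1 = 1/6 each.
The weights sum to 5/6.
So P(the cheque in envelope 3 | the presenter opened envelope 1) = (1/6) / (5/6) = 1/5.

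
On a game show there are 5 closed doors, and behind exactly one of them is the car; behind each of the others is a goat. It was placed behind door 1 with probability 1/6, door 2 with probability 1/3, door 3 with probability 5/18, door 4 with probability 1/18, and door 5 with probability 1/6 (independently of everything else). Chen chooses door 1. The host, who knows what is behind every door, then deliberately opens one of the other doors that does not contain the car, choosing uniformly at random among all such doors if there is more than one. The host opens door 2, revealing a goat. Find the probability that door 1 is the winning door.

1/5

Consider each possible location of the car in turn.
If it is behind door 1 (prior 1/6): the host has 4 equally likely choices, so probability 1/4; weight (1/6)·(1/4) = 1/24.
If it is behind door 2 (prior 1/3): the host opened door 2, so this case is ruled out; weight (1/3)·0 = 0.
If it is behind door 3 (prior 5/18): the host has 3 equally likely choices, so probability 1/3; weight (5/18)·(1/3) = 5/54.
If it is behind door 4 (prior 1/18): the host has 3 equally likely choices, so probability 1/3; weight (1/18)·(1/3) = 1/54.
If it is behind door 5 (prior 1/6): the host has 3 equally likely choices, so probability 1/3; weight (1/6)·(1/3) = 1/18.
The weights sum to 5/24.
So P(the car behind door 1 | the host opened door 2) = (1/24) / (5/24) = 1/5.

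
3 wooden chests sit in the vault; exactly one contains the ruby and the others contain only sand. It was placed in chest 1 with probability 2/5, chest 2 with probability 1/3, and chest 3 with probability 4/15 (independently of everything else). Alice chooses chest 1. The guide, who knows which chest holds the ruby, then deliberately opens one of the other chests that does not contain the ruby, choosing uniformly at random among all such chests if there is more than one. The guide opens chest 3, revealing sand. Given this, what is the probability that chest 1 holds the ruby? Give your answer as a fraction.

Apply Bayes' rule, conditioning on where the ruby actually is.
If it is in chest 1 (prior 2/5): the guide has 2 equally likely choices, so probability 1/2; weight (2/5)·(1/2) = 1/5.
If it is in chest 2 (prior 1/3): the guide has no choice, probability 1; weight (1/3)·1 = 1/3.
If it is in chest 3 (prior 4/15): the guide opened chest 3, so this case is ruled out; weight (4/15)·0 = 0.
The weights sum to 8/15.
So P(the ruby in chest 1 | the guide opened chest 3) = (1/5) / (8/15) = 3/8.

3/8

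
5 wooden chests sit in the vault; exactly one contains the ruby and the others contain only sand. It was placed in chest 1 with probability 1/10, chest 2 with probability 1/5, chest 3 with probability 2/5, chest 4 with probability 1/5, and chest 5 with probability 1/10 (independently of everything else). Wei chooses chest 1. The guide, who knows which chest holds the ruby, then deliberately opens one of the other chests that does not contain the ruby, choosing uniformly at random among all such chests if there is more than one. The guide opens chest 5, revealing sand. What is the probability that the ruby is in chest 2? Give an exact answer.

8/35

Consider each possible location of the ruby in turn.
If it is in chest 1 (prior 1/10): the guide has 4 equally likely choices, so probability 1/4; weight (1/10)·(1/4) = 1/40.
If it is in either of chests 2 and 4 (prior 1/5 each): the guide has 3 equally likely choices, so probability 1/3; weight (1/5)·(1/3) = 1/15 each.
If it is in chest 3 (prior 2/5): the guide has 3 equally likely choices, so probability 1/3; weight (2/5)·(1/3) = 2/15.
If it is in chest 5 (prior 1/10): the guide opened chest 5, so this case is ruled out; weight (1/10)·0 = 0.
The weights sum to 7/24.
So P(the ruby in chest 2 | the guide opened chest 5) = (1/15) / (7/24) = 8/35.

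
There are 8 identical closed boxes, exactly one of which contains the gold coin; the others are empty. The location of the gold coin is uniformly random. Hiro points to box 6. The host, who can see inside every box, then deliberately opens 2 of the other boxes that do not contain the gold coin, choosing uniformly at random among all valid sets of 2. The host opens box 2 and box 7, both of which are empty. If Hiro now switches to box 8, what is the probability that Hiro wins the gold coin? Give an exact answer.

7/40

Consider each possible location of the gold coin in turn.
If it is in any of boxes 1, 3, 4, 5, and 8 (prior 1/8 each): the host has 15 equally likely choices, so probability 1/15; weight (1/8)·(1/15) = 1/120 each.
If it is in either of boxes 2 and 7 (prior 1/8 each): that box was opened and seen not to hold the prize — ruled out; weight (1/8)·0 = 0 each.
If it is in box 6 (prior 1/8): the host has 21 equally likely choices, so probability 1/21; weight (1/8)·(1/21) = 1/168.
The weights sum to 1/21.
So P(the gold coin in box 8 | the host opened box 2 and box 7) = (1/120) / (1/21) = 7/40.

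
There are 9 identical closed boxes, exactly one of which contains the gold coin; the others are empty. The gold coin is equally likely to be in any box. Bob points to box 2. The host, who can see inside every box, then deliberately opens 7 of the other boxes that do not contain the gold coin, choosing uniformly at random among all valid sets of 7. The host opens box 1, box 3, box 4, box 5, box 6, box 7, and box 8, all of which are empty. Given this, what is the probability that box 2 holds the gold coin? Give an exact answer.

Condition on the true location of the gold coin.
If it is in any of boxes 1, 3, 4, 5, 6, 7, and 8 (prior 1/9 each): that box was opened and seen not to hold the prize — ruled out; weight (1/9)·0 = 0 each.
If it is in box 2 (prior 1/9): the host has 8 equally likely choices, so probability 1/8; weight (1/9)·(1/8) = 1/72.
If it is in box 9 (prior 1/9): the host has no choice, probability 1; weight (1/9)·1 = 1/9.
The weights sum to 1/8.
So P(the gold coin in box 2 | the host opened box 1, box 3, box 4, box 5, box 6, box 7, and box 8) = (1/72) / (1/8) = 1/9.

1/9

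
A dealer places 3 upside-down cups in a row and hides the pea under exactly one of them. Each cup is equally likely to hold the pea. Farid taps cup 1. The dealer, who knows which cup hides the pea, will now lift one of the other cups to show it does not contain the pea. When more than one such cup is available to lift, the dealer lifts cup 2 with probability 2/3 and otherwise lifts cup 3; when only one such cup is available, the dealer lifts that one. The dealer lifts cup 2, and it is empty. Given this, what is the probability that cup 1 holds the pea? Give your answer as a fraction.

2/5

Apply Bayes' rule, conditioning on where the pea actually is.
If it is under cup 1 (prior 1/3): cup 2 is available, opened with probability 2/3; weight (1/3)·(2/3) = 2/9.
If it is under cup 2 (prior 1/3): the dealer opened cup 2, so this case is ruled out; weight (1/3)·0 = 0.
If it is under cup 3 (prior 1/3): only cup 2 is available, probability 1; weight (1/3)·1 = 1/3.
The weights sum to 5/9.
So P(the pea under cup 1 | the dealer opened cup 2) = (2/9) / (5/9) = 2/5.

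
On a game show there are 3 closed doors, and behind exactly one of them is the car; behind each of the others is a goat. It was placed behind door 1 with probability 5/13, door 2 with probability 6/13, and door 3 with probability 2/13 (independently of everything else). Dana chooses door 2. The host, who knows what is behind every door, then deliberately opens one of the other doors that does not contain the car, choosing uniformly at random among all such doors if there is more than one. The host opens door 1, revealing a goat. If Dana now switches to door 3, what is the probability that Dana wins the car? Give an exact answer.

Condition on the true location of the car.
If it is behind door 1 (prior 5/13): the host opened door 1, so this case is ruled out; weight (5/13)·0 = 0.
If it is behind door 2 (prior 6/13): the host has 2 equally likely choices, so probability 1/2; weight (6/13)·(1/2) = 3/13.
If it is behind door 3 (prior 2/13): the host has no choice, probability 1; weight (2/13)·1 = 2/13.
The weights sum to 5/13.
So P(the car behind door 3 | the host opened door 1) = (2/13) / (5/13) = 2/5.

2/5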